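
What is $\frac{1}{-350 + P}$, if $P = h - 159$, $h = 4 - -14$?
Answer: $- \frac{1}{491} \approx -0.0020367$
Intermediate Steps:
$h = 18$ ($h = 4 + 14 = 18$)
$P = -141$ ($P = 18 - 159 = -141$)
$\frac{1}{-350 + P} = \frac{1}{-350 - 141} = \frac{1}{-491} = - \frac{1}{491}$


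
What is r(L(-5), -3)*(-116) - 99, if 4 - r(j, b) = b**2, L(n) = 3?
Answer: 481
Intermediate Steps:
r(j, b) = 4 - b**2
r(L(-5), -3)*(-116) - 99 = (4 - 1*(-3)**2)*(-116) - 99 = (4 - 1*9)*(-116) - 99 = (4 - 9)*(-116) - 99 = -5*(-116) - 99 = 580 - 99 = 481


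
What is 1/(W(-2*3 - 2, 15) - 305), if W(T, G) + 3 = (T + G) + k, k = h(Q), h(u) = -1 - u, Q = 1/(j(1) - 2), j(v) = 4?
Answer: -2/605 ≈ -0.0033058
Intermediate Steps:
Q = 1/2 (Q = 1/(4 - 2) = 1/2 ≈ 0.50000)
k = -3/2 (k = -1 - 1*1/2 = -1 - 1/2 = -3/2 ≈ -1.5000)
W(T, G) = -9/2 + G + T (W(T, G) = -3 + ((T + G) - 3/2) = -3 + ((G + T) - 3/2) = -3 + (-3/2 + G + T) = -9/2 + G + T)
1/(W(-2*3 - 2, 15) - 305) = 1/((-9/2 + 15 + (-2*3 - 2)) - 305) = 1/((-9/2 + 15 + (-6 - 2)) - 305) = 1/((-9/2 + 15 - 8) - 305) = 1/(5/2 - 305) = 1/(-605/2) = -2/605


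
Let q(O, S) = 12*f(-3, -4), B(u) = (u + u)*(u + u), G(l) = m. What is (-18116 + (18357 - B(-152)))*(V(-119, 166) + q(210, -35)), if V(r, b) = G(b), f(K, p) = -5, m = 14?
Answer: 4240050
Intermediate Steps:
G(l) = 14
V(r, b) = 14
B(u) = 4*u**2 (B(u) = (2*u)*(2*u) = 4*u**2)
q(O, S) = -60 (q(O, S) = 12*(-5) = -60)
(-18116 + (18357 - B(-152)))*(V(-119, 166) + q(210, -35)) = (-18116 + (18357 - 4*(-152)**2))*(14 - 60) = (-18116 + (18357 - 4*23104))*(-46) = (-18116 + (18357 - 1*92416))*(-46) = (-18116 + (18357 - 92416))*(-46) = (-18116 - 74059)*(-46) = -92175*(-46) = 4240050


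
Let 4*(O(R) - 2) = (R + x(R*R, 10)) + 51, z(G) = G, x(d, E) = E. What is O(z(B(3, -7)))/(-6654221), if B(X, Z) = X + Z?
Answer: -65/26616884 ≈ -2.4421e-6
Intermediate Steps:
O(R) = 69/4 + R/4 (O(R) = 2 + ((R + 10) + 51)/4 = 2 + ((10 + R) + 51)/4 = 2 + (61 + R)/4 = 2 + (61/4 + R/4) = 69/4 + R/4)
O(z(B(3, -7)))/(-6654221) = (69/4 + (3 - 7)/4)/(-6654221) = (69/4 + (1/4)*(-4))*(-1/6654221) = (69/4 - 1)*(-1/6654221) = (65/4)*(-1/6654221) = -65/26616884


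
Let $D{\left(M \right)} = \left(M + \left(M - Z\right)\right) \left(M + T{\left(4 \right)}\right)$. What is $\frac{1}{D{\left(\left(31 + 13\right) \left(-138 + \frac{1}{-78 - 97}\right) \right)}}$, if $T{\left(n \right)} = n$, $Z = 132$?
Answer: $\frac{30625}{2281467746272} \approx 1.3423 \cdot 10^{-8}$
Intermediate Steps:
$D{\left(M \right)} = \left(-132 + 2 M\right) \left(4 + M\right)$ ($D{\left(M \right)} = \left(M + \left(M - 132\right)\right) \left(M + 4\right) = \left(M + \left(M - 132\right)\right) \left(4 + M\right) = \left(M + \left(-132 + M\right)\right) \left(4 + M\right) = \left(-132 + 2 M\right) \left(4 + M\right)$)
$\frac{1}{D{\left(\left(31 + 13\right) \left(-138 + \frac{1}{-78 - 97}\right) \right)}} = \frac{1}{-528 - 124 \left(31 + 13\right) \left(-138 + \frac{1}{-78 - 97}\right) + 2 \left(\left(31 + 13\right) \left(-138 + \frac{1}{-78 - 97}\right)\right)^{2}} = \frac{1}{-528 - 124 \cdot 44 \left(-138 + \frac{1}{-175}\right) + 2 \left(44 \left(-138 + \frac{1}{-175}\right)\right)^{2}} = \frac{1}{-528 - 124 \cdot 44 \left(-138 - \frac{1}{175}\right) + 2 \left(44 \left(-138 - \frac{1}{175}\right)\right)^{2}} = \frac{1}{-528 - 124 \cdot 44 \left(- \frac{24151}{175}\right) + 2 \left(44 \left(- \frac{24151}{175}\right)\right)^{2}} = \frac{1}{-528 - - \frac{131767856}{175} + 2 \left(- \frac{1062644}{175}\right)^{2}} = \frac{1}{-528 + \frac{131767856}{175} + 2 \cdot \frac{1129212270736}{30625}} = \frac{1}{-528 + \frac{131767856}{175} + \frac{2258424541472}{30625}} = \frac{1}{\frac{2281467746272}{30625}} = \frac{30625}{2281467746272}$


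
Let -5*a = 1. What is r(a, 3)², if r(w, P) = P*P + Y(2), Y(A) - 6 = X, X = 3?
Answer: 324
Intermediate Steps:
a = -⅕ (a = -⅕*1 = -⅕ ≈ -0.20000)
Y(A) = 9 (Y(A) = 6 + 3 = 9)
r(w, P) = 9 + P² (r(w, P) = P*P + 9 = P² + 9 = 9 + P²)
r(a, 3)² = (9 + 3²)² = (9 + 9)² = 18² = 324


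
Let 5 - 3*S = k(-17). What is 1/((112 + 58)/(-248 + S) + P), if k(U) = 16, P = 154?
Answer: 151/23152 ≈ 0.0065221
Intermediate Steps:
S = -11/3 (S = 5/3 - ⅓*16 = 5/3 - 16/3 = -11/3 ≈ -3.6667)
1/((112 + 58)/(-248 + S) + P) = 1/((112 + 58)/(-248 - 11/3) + 154) = 1/(170/(-755/3) + 154) = 1/(170*(-3/755) + 154) = 1/(-102/151 + 154) = 1/(23152/151) = 151/23152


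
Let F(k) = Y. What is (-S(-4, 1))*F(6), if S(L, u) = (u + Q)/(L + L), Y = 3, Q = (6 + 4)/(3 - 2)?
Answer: 33/8 ≈ 4.1250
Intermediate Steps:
Q = 10 (Q = 10/1 = 10*1 = 10)
F(k) = 3
S(L, u) = (10 + u)/(2*L) (S(L, u) = (u + 10)/(L + L) = (10 + u)/((2*L)) = (10 + u)*(1/(2*L)) = (10 + u)/(2*L))
(-S(-4, 1))*F(6) = -(10 + 1)/(2*(-4))*3 = -(-1)*11/(2*4)*3 = -1*(-11/8)*3 = (11/8)*3 = 33/8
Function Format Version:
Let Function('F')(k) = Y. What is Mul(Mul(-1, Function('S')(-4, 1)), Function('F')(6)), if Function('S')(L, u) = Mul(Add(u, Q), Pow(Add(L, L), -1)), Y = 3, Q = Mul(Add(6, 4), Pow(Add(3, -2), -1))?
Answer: Rational(33, 8) ≈ 4.1250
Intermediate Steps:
Q = 10 (Q = Mul(10, Pow(1, -1)) = Mul(10, 1) = 10)
Function('F')(k) = 3
Function('S')(L, u) = Mul(Rational(1, 2), Pow(L, -1), Add(10, u)) (Function('S')(L, u) = Mul(Add(u, 10), Pow(Add(L, L), -1)) = Mul(Add(10, u), Pow(Mul(2, L), -1)) = Mul(Add(10, u), Mul(Rational(1, 2), Pow(L, -1))) = Mul(Rational(1, 2), Pow(L, -1), Add(10, u)))
Mul(Mul(-1, Function('S')(-4, 1)), Function('F')(6)) = Mul(Mul(-1, Mul(Rational(1, 2), Pow(-4, -1), Add(10, 1))), 3) = Mul(Mul(-1, Mul(Rational(1, 2), Rational(-1, 4), 11)), 3) = Mul(Mul(-1, Rational(-11, 8)), 3) = Mul(Rational(11, 8), 3) = Rational(33, 8)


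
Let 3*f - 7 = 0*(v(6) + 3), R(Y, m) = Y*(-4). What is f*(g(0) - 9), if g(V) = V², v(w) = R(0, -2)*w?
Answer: -21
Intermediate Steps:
R(Y, m) = -4*Y
v(w) = 0 (v(w) = (-4*0)*w = 0*w = 0)
f = 7/3 (f = 7/3 + (0*(0 + 3))/3 = 7/3 + (0*3)/3 = 7/3 + (⅓)*0 = 7/3 + 0 = 7/3 ≈ 2.3333)
f*(g(0) - 9) = 7*(0² - 9)/3 = 7*(0 - 9)/3 = (7/3)*(-9) = -21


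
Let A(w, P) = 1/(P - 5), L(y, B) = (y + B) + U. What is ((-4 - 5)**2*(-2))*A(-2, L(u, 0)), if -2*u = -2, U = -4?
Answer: 81/4 ≈ 20.250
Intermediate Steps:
u = 1 (u = -1/2*(-2) = 1)
L(y, B) = -4 + B + y (L(y, B) = (y + B) - 4 = (B + y) - 4 = -4 + B + y)
A(w, P) = 1/(-5 + P)
((-4 - 5)**2*(-2))*A(-2, L(u, 0)) = ((-4 - 5)**2*(-2))/(-5 + (-4 + 0 + 1)) = ((-9)**2*(-2))/(-5 - 3) = (81*(-2))/(-8) = -162*(-1/8) = 81/4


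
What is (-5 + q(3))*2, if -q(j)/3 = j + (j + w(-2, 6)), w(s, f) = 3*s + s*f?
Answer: 62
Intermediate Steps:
w(s, f) = 3*s + f*s
q(j) = 54 - 6*j (q(j) = -3*(j + (j - 2*(3 + 6))) = -3*(j + (j - 2*9)) = -3*(j + (j - 18)) = -3*(j + (-18 + j)) = -3*(-18 + 2*j) = 54 - 6*j)
(-5 + q(3))*2 = (-5 + (54 - 6*3))*2 = (-5 + (54 - 18))*2 = (-5 + 36)*2 = 31*2 = 62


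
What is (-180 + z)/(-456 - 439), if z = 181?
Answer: -1/895 ≈ -0.0011173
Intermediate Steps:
(-180 + z)/(-456 - 439) = (-180 + 181)/(-456 - 439) = 1/(-895) = 1*(-1/895) = -1/895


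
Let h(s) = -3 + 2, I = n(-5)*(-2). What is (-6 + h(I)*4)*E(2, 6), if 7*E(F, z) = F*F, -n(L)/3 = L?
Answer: -40/7 ≈ -5.7143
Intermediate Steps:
n(L) = -3*L
E(F, z) = F**2/7 (E(F, z) = (F*F)/7 = F**2/7)
I = -30 (I = -3*(-5)*(-2) = 15*(-2) = -30)
h(s) = -1
(-6 + h(I)*4)*E(2, 6) = (-6 - 1*4)*((1/7)*2**2) = (-6 - 4)*((1/7)*4) = -10*4/7 = -40/7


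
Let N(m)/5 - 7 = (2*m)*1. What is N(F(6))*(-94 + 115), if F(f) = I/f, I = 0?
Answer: 735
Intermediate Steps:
F(f) = 0 (F(f) = 0/f = 0)
N(m) = 35 + 10*m (N(m) = 35 + 5*((2*m)*1) = 35 + 5*(2*m) = 35 + 10*m)
N(F(6))*(-94 + 115) = (35 + 10*0)*(-94 + 115) = (35 + 0)*21 = 35*21 = 735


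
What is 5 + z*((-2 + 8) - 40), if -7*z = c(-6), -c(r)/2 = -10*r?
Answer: -4045/7 ≈ -577.86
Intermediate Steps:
c(r) = 20*r (c(r) = -(-20)*r = 20*r)
z = 120/7 (z = -20*(-6)/7 = -⅐*(-120) = 120/7 ≈ 17.143)
5 + z*((-2 + 8) - 40) = 5 + 120*((-2 + 8) - 40)/7 = 5 + 120*(6 - 40)/7 = 5 + (120/7)*(-34) = 5 - 4080/7 = -4045/7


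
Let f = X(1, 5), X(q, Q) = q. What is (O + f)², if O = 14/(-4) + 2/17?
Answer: 6561/1156 ≈ 5.6756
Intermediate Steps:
f = 1
O = -115/34 (O = 14*(-¼) + 2*(1/17) = -7/2 + 2/17 = -115/34 ≈ -3.3824)
(O + f)² = (-115/34 + 1)² = (-81/34)² = 6561/1156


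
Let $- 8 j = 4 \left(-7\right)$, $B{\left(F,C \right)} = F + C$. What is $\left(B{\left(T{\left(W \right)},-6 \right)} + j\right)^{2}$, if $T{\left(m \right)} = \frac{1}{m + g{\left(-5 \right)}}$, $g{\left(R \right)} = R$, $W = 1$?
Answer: $\frac{121}{16} \approx 7.5625$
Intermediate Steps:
$T{\left(m \right)} = \frac{1}{-5 + m}$ ($T{\left(m \right)} = \frac{1}{m - 5} = \frac{1}{-5 + m}$)
$B{\left(F,C \right)} = C + F$
$j = \frac{7}{2}$ ($j = - \frac{4 \left(-7\right)}{8} = \left(- \frac{1}{8}\right) \left(-28\right) = \frac{7}{2} \approx 3.5$)
$\left(B{\left(T{\left(W \right)},-6 \right)} + j\right)^{2} = \left(\left(-6 + \frac{1}{-5 + 1}\right) + \frac{7}{2}\right)^{2} = \left(\left(-6 + \frac{1}{-4}\right) + \frac{7}{2}\right)^{2} = \left(\left(-6 - \frac{1}{4}\right) + \frac{7}{2}\right)^{2} = \left(- \frac{25}{4} + \frac{7}{2}\right)^{2} = \left(- \frac{11}{4}\right)^{2} = \frac{121}{16}$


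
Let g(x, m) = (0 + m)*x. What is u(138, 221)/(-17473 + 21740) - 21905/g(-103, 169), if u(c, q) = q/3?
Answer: 1286212/1008267 ≈ 1.2757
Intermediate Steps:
u(c, q) = q/3 (u(c, q) = q*(1/3) = q/3)
g(x, m) = m*x
u(138, 221)/(-17473 + 21740) - 21905/g(-103, 169) = ((1/3)*221)/(-17473 + 21740) - 21905/(169*(-103)) = (221/3)/4267 - 21905/(-17407) = (221/3)*(1/4267) - 21905*(-1/17407) = 13/753 + 1685/1339 = 1286212/1008267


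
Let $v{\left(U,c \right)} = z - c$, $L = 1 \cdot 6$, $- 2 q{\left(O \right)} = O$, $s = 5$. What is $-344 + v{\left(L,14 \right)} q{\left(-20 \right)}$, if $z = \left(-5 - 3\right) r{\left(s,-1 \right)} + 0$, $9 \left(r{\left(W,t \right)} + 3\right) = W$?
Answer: $- \frac{2596}{9} \approx -288.44$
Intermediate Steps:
$r{\left(W,t \right)} = -3 + \frac{W}{9}$
$q{\left(O \right)} = - \frac{O}{2}$
$L = 6$
$z = \frac{176}{9}$ ($z = \left(-5 - 3\right) \left(-3 + \frac{1}{9} \cdot 5\right) + 0 = \left(-5 - 3\right) \left(-3 + \frac{5}{9}\right) + 0 = \left(-8\right) \left(- \frac{22}{9}\right) + 0 = \frac{176}{9} + 0 = \frac{176}{9} \approx 19.556$)
$v{\left(U,c \right)} = \frac{176}{9} - c$
$-344 + v{\left(L,14 \right)} q{\left(-20 \right)} = -344 + \left(\frac{176}{9} - 14\right) \left(\left(- \frac{1}{2}\right) \left(-20\right)\right) = -344 + \left(\frac{176}{9} - 14\right) 10 = -344 + \frac{50}{9} \cdot 10 = -344 + \frac{500}{9} = - \frac{2596}{9}$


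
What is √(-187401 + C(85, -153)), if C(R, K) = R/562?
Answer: 7*I*√1207947626/562 ≈ 432.9*I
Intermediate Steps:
C(R, K) = R/562 (C(R, K) = R*(1/562) = R/562)
√(-187401 + C(85, -153)) = √(-187401 + (1/562)*85) = √(-187401 + 85/562) = √(-105319277/562) = 7*I*√1207947626/562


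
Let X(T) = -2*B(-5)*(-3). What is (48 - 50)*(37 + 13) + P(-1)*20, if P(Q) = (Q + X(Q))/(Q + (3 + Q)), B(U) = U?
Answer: -720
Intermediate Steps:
X(T) = -30 (X(T) = -2*(-5)*(-3) = 10*(-3) = -30)
P(Q) = (-30 + Q)/(3 + 2*Q) (P(Q) = (Q - 30)/(Q + (3 + Q)) = (-30 + Q)/(3 + 2*Q))
(48 - 50)*(37 + 13) + P(-1)*20 = (48 - 50)*(37 + 13) + ((-30 - 1)/(3 + 2*(-1)))*20 = -2*50 + (-31/(3 - 2))*20 = -100 + (-31/1)*20 = -100 + (1*(-31))*20 = -100 - 31*20 = -100 - 620 = -720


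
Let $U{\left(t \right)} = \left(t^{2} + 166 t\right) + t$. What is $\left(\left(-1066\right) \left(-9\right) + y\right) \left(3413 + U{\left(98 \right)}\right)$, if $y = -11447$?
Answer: $-54446699$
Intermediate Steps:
$U{\left(t \right)} = t^{2} + 167 t$
$\left(\left(-1066\right) \left(-9\right) + y\right) \left(3413 + U{\left(98 \right)}\right) = \left(\left(-1066\right) \left(-9\right) - 11447\right) \left(3413 + 98 \left(167 + 98\right)\right) = \left(9594 - 11447\right) \left(3413 + 98 \cdot 265\right) = - 1853 \left(3413 + 25970\right) = \left(-1853\right) 29383 = -54446699$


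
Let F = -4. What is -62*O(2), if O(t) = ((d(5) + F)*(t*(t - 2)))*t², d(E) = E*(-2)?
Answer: 0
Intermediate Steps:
d(E) = -2*E
O(t) = -14*t³*(-2 + t) (O(t) = ((-2*5 - 4)*(t*(t - 2)))*t² = ((-10 - 4)*(t*(-2 + t)))*t² = (-14*t*(-2 + t))*t² = -14*t³*(-2 + t))
-62*O(2) = -868*2³*(2 - 1*2) = -868*8*(2 - 2) = -868*8*0 = -62*0 = 0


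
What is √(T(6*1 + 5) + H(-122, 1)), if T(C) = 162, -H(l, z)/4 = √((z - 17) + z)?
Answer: √(162 - 4*I*√15) ≈ 12.742 - 0.60789*I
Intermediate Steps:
H(l, z) = -4*√(-17 + 2*z) (H(l, z) = -4*√((z - 17) + z) = -4*√((-17 + z) + z) = -4*√(-17 + 2*z))
√(T(6*1 + 5) + H(-122, 1)) = √(162 - 4*√(-17 + 2*1)) = √(162 - 4*√(-17 + 2)) = √(162 - 4*I*√15)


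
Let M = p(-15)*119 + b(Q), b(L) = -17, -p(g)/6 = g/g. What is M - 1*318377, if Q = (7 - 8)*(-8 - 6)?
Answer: -319108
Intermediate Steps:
Q = 14 (Q = -1*(-14) = 14)
p(g) = -6 (p(g) = -6*g/g = -6*1 = -6)
M = -731 (M = -6*119 - 17 = -714 - 17 = -731)
M - 1*318377 = -731 - 1*318377 = -731 - 318377 = -319108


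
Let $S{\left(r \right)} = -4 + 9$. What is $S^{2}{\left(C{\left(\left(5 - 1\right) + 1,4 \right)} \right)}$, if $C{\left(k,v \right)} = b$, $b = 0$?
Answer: $25$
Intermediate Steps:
$C{\left(k,v \right)} = 0$
$S{\left(r \right)} = 5$
$S^{2}{\left(C{\left(\left(5 - 1\right) + 1,4 \right)} \right)} = 5^{2} = 25$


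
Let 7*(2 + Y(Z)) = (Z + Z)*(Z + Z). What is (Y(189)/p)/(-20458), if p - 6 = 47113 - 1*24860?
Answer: -10205/227687311 ≈ -4.4820e-5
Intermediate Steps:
p = 22259 (p = 6 + (47113 - 1*24860) = 6 + (47113 - 24860) = 6 + 22253 = 22259)
Y(Z) = -2 + 4*Z**2/7 (Y(Z) = -2 + ((Z + Z)*(Z + Z))/7 = -2 + ((2*Z)*(2*Z))/7 = -2 + (4*Z**2)/7 = -2 + 4*Z**2/7)
(Y(189)/p)/(-20458) = ((-2 + (4/7)*189**2)/22259)/(-20458) = ((-2 + (4/7)*35721)*(1/22259))*(-1/20458) = ((-2 + 20412)*(1/22259))*(-1/20458) = (20410*(1/22259))*(-1/20458) = (20410/22259)*(-1/20458) = -10205/227687311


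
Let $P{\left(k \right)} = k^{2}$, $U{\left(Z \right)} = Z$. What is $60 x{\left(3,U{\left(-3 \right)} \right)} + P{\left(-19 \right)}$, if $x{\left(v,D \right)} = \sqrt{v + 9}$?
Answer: $361 + 120 \sqrt{3} \approx 568.85$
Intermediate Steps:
$x{\left(v,D \right)} = \sqrt{9 + v}$
$60 x{\left(3,U{\left(-3 \right)} \right)} + P{\left(-19 \right)} = 60 \sqrt{9 + 3} + \left(-19\right)^{2} = 60 \sqrt{12} + 361 = 60 \cdot 2 \sqrt{3} + 361 = 120 \sqrt{3} + 361 = 361 + 120 \sqrt{3}$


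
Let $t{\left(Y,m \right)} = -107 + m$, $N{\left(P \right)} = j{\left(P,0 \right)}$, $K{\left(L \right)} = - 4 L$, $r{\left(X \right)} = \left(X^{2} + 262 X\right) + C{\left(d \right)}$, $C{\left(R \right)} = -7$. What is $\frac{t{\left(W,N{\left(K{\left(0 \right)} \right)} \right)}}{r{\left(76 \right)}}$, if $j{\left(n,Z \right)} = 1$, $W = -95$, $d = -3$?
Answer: $- \frac{106}{25681} \approx -0.0041276$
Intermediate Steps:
$r{\left(X \right)} = -7 + X^{2} + 262 X$ ($r{\left(X \right)} = \left(X^{2} + 262 X\right) - 7 = -7 + X^{2} + 262 X$)
$N{\left(P \right)} = 1$
$\frac{t{\left(W,N{\left(K{\left(0 \right)} \right)} \right)}}{r{\left(76 \right)}} = \frac{-107 + 1}{-7 + 76^{2} + 262 \cdot 76} = - \frac{106}{-7 + 5776 + 19912} = - \frac{106}{25681}$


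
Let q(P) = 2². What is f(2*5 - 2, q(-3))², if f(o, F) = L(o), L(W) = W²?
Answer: 4096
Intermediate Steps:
q(P) = 4
f(o, F) = o²
f(2*5 - 2, q(-3))² = ((2*5 - 2)²)² = ((10 - 2)²)² = (8²)² = 64² = 4096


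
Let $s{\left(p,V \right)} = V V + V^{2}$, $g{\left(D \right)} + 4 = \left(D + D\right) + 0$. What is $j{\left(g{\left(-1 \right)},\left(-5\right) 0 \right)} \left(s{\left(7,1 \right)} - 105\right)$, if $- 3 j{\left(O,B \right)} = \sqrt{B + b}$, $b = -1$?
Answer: $\frac{103 i}{3} \approx 34.333 i$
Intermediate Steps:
$g{\left(D \right)} = -4 + 2 D$ ($g{\left(D \right)} = -4 + \left(\left(D + D\right) + 0\right) = -4 + \left(2 D + 0\right) = -4 + 2 D$)
$j{\left(O,B \right)} = - \frac{\sqrt{-1 + B}}{3}$ ($j{\left(O,B \right)} = - \frac{\sqrt{B - 1}}{3} = - \frac{\sqrt{-1 + B}}{3}$)
$s{\left(p,V \right)} = 2 V^{2}$ ($s{\left(p,V \right)} = V^{2} + V^{2} = 2 V^{2}$)
$j{\left(g{\left(-1 \right)},\left(-5\right) 0 \right)} \left(s{\left(7,1 \right)} - 105\right) = - \frac{\sqrt{-1 - 0}}{3} \left(2 \cdot 1^{2} - 105\right) = - \frac{\sqrt{-1 + 0}}{3} \left(2 \cdot 1 - 105\right) = - \frac{\sqrt{-1}}{3} \left(2 - 105\right) = - \frac{i}{3} \left(-103\right) = \frac{103 i}{3}$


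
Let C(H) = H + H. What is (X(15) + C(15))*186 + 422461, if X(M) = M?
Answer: 430831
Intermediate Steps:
C(H) = 2*H
(X(15) + C(15))*186 + 422461 = (15 + 2*15)*186 + 422461 = (15 + 30)*186 + 422461 = 45*186 + 422461 = 8370 + 422461 = 430831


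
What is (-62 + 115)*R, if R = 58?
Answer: 3074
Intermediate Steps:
(-62 + 115)*R = (-62 + 115)*58 = 53*58 = 3074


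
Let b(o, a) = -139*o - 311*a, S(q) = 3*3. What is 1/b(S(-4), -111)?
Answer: 1/33270 ≈ 3.0057e-5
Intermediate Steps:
S(q) = 9
b(o, a) = -311*a - 139*o
1/b(S(-4), -111) = 1/(-311*(-111) - 139*9) = 1/(34521 - 1251) = 1/33270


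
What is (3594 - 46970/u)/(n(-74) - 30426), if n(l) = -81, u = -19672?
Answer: -35374069/300066852 ≈ -0.11789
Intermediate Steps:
(3594 - 46970/u)/(n(-74) - 30426) = (3594 - 46970/(-19672))/(-81 - 30426) = (3594 - 46970*(-1/19672))/(-30507) = (3594 + 23485/9836)*(-1/30507) = (35374069/9836)*(-1/30507) = -35374069/300066852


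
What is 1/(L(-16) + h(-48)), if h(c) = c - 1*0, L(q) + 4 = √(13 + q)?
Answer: -52/2707 - I*√3/2707 ≈ -0.019209 - 0.00063984*I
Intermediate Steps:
L(q) = -4 + √(13 + q)
h(c) = c (h(c) = c + 0 = c)
1/(L(-16) + h(-48)) = 1/((-4 + √(13 - 16)) - 48) = 1/((-4 + √(-3)) - 48) = 1/((-4 + I*√3) - 48) = 1/(-52 + I*√3)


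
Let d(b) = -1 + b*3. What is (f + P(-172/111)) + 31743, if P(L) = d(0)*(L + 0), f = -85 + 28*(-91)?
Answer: 3231382/111 ≈ 29112.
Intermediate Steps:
d(b) = -1 + 3*b
f = -2633 (f = -85 - 2548 = -2633)
P(L) = -L (P(L) = (-1 + 3*0)*(L + 0) = (-1 + 0)*L = -L)
(f + P(-172/111)) + 31743 = (-2633 - (-172)/111) + 31743 = (-2633 - 1*(-172/111)) + 31743 = (-2633 + 172/111) + 31743 = -292091/111 + 31743 = 3231382/111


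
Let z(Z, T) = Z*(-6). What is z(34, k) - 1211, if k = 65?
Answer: -1415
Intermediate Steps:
z(Z, T) = -6*Z
z(34, k) - 1211 = -6*34 - 1211 = -204 - 1211 = -1415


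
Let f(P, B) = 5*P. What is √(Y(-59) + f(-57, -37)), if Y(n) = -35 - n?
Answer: 3*I*√29 ≈ 16.155*I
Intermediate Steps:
√(Y(-59) + f(-57, -37)) = √((-35 - 1*(-59)) + 5*(-57)) = √((-35 + 59) - 285) = √(24 - 285) = √(-261) = 3*I*√29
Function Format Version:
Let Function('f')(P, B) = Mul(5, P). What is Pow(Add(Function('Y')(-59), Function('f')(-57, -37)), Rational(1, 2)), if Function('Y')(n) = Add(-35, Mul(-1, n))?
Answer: Mul(3, I, Pow(29, Rational(1, 2))) ≈ Mul(16.155, I)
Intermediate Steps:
Pow(Add(Function('Y')(-59), Function('f')(-57, -37)), Rational(1, 2)) = Pow(Add(Add(-35, Mul(-1, -59)), Mul(5, -57)), Rational(1, 2)) = Pow(Add(Add(-35, 59), -285), Rational(1, 2)) = Pow(Add(24, -285), Rational(1, 2)) = Pow(-261, Rational(1, 2)) = Mul(3, I, Pow(29, Rational(1, 2)))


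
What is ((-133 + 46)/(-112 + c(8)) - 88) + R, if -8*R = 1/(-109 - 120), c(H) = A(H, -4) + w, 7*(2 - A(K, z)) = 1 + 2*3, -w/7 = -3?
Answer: -2391661/27480 ≈ -87.033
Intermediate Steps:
w = 21 (w = -7*(-3) = 21)
A(K, z) = 1 (A(K, z) = 2 - (1 + 2*3)/7 = 2 - (1 + 6)/7 = 2 - 1/7*7 = 2 - 1 = 1)
c(H) = 22 (c(H) = 1 + 21 = 22)
R = 1/1832 (R = -1/(8*(-109 - 120)) = -1/8/(-229) = -1/8*(-1/229) = 1/1832 ≈ 0.00054585)
((-133 + 46)/(-112 + c(8)) - 88) + R = ((-133 + 46)/(-112 + 22) - 88) + 1/1832 = (-87/(-90) - 88) + 1/1832 = (-87*(-1/90) - 88) + 1/1832 = (29/30 - 88) + 1/1832 = -2611/30 + 1/1832 = -2391661/27480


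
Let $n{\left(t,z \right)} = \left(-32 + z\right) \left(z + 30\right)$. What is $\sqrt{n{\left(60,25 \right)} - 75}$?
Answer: $2 i \sqrt{115} \approx 21.448 i$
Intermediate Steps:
$n{\left(t,z \right)} = \left(-32 + z\right) \left(30 + z\right)$
$\sqrt{n{\left(60,25 \right)} - 75} = \sqrt{\left(-960 + 25^{2} - 50\right) - 75} = \sqrt{\left(-960 + 625 - 50\right) - 75} = \sqrt{-385 - 75} = \sqrt{-460} = 2 i \sqrt{115}$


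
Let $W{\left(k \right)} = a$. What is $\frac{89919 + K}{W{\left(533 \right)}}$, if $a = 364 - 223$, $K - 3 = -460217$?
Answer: $- \frac{370295}{141} \approx -2626.2$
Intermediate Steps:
$K = -460214$ ($K = 3 - 460217 = -460214$)
$a = 141$ ($a = 364 - 223 = 141$)
$W{\left(k \right)} = 141$
$\frac{89919 + K}{W{\left(533 \right)}} = \frac{89919 - 460214}{141} = \left(-370295\right) \frac{1}{141} = - \frac{370295}{141}$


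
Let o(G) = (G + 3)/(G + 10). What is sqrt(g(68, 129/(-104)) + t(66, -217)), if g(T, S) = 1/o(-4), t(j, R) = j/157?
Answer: 2*I*sqrt(34383)/157 ≈ 2.3621*I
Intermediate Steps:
t(j, R) = j/157 (t(j, R) = j*(1/157) = j/157)
o(G) = (3 + G)/(10 + G)
g(T, S) = -6 (g(T, S) = 1/((3 - 4)/(10 - 4)) = 1/(-1/6) = -6)
sqrt(g(68, 129/(-104)) + t(66, -217)) = sqrt(-6 + (1/157)*66) = sqrt(-6 + 66/157) = sqrt(-876/157) = 2*I*sqrt(34383)/157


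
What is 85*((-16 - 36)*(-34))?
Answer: 150280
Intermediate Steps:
85*((-16 - 36)*(-34)) = 85*(-52*(-34)) = 85*1768 = 150280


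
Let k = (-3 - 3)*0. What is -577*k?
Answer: 0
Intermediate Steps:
k = 0 (k = -6*0 = 0)
-577*k = -577*0 = 0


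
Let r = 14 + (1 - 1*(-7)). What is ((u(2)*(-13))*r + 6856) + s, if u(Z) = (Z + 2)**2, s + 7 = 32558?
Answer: 34831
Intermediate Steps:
s = 32551 (s = -7 + 32558 = 32551)
u(Z) = (2 + Z)**2
r = 22 (r = 14 + (1 + 7) = 14 + 8 = 22)
((u(2)*(-13))*r + 6856) + s = (((2 + 2)**2*(-13))*22 + 6856) + 32551 = ((4**2*(-13))*22 + 6856) + 32551 = ((16*(-13))*22 + 6856) + 32551 = (-208*22 + 6856) + 32551 = (-4576 + 6856) + 32551 = 2280 + 32551 = 34831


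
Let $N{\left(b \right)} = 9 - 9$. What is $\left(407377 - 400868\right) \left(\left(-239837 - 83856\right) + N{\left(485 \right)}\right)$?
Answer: $-2106917737$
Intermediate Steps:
$N{\left(b \right)} = 0$ ($N{\left(b \right)} = 9 - 9 = 0$)
$\left(407377 - 400868\right) \left(\left(-239837 - 83856\right) + N{\left(485 \right)}\right) = \left(407377 - 400868\right) \left(\left(-239837 - 83856\right) + 0\right) = 6509 \left(\left(-239837 - 83856\right) + 0\right) = 6509 \left(-323693 + 0\right) = 6509 \left(-323693\right) = -2106917737$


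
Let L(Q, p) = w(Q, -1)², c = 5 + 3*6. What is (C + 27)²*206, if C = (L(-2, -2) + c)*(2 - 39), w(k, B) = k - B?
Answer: 152712126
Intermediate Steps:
c = 23 (c = 5 + 18 = 23)
L(Q, p) = (1 + Q)² (L(Q, p) = (Q - 1*(-1))² = (Q + 1)² = (1 + Q)²)
C = -888 (C = ((1 - 2)² + 23)*(2 - 39) = ((-1)² + 23)*(-37) = (1 + 23)*(-37) = 24*(-37) = -888)
(C + 27)²*206 = (-888 + 27)²*206 = (-861)²*206 = 741321*206 = 152712126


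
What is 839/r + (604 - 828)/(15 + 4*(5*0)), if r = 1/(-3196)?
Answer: -40221884/15 ≈ -2.6815e+6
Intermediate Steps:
r = -1/3196 ≈ -0.00031289
839/r + (604 - 828)/(15 + 4*(5*0)) = 839/(-1/3196) + (604 - 828)/(15 + 4*(5*0)) = 839*(-3196) - 224/(15 + 4*0) = -2681444 - 224/(15 + 0) = -2681444 - 224/15 = -40221884/15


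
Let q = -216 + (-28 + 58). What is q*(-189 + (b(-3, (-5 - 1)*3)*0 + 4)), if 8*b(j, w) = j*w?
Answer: 34410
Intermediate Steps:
b(j, w) = j*w/8 (b(j, w) = (j*w)/8 = j*w/8)
q = -186 (q = -216 + 30 = -186)
q*(-189 + (b(-3, (-5 - 1)*3)*0 + 4)) = -186*(-189 + (((⅛)*(-3)*((-5 - 1)*3))*0 + 4)) = -186*(-189 + (((⅛)*(-3)*(-6*3))*0 + 4)) = -186*(-189 + (((⅛)*(-3)*(-18))*0 + 4)) = -186*(-189 + ((27/4)*0 + 4)) = -186*(-189 + (0 + 4)) = -186*(-189 + 4) = -186*(-185) = 34410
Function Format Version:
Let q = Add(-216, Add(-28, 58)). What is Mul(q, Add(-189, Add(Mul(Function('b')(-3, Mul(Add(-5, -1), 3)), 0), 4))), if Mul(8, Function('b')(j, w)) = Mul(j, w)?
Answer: 34410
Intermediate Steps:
Function('b')(j, w) = Mul(Rational(1, 8), j, w) (Function('b')(j, w) = Mul(Rational(1, 8), Mul(j, w)) = Mul(Rational(1, 8), j, w))
q = -186 (q = Add(-216, 30) = -186)
Mul(q, Add(-189, Add(Mul(Function('b')(-3, Mul(Add(-5, -1), 3)), 0), 4))) = Mul(-186, Add(-189, Add(Mul(Mul(Rational(1, 8), -3, Mul(Add(-5, -1), 3)), 0), 4))) = Mul(-186, Add(-189, Add(Mul(Mul(Rational(1, 8), -3, Mul(-6, 3)), 0), 4))) = Mul(-186, Add(-189, Add(Mul(Mul(Rational(1, 8), -3, -18), 0), 4))) = Mul(-186, Add(-189, Add(Mul(Rational(27, 4), 0), 4))) = Mul(-186, Add(-189, Add(0, 4))) = Mul(-186, Add(-189, 4)) = Mul(-186, -185) = 34410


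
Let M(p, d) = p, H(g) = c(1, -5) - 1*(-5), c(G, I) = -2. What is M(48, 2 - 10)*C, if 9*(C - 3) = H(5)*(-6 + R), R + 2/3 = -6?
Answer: -176/3 ≈ -58.667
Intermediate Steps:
R = -20/3 (R = -⅔ - 6 = -20/3 ≈ -6.6667)
H(g) = 3 (H(g) = -2 - 1*(-5) = -2 + 5 = 3)
C = -11/9 (C = 3 + (3*(-6 - 20/3))/9 = 3 + (3*(-38/3))/9 = 3 + (⅑)*(-38) = 3 - 38/9 = -11/9 ≈ -1.2222)
M(48, 2 - 10)*C = 48*(-11/9) = -176/3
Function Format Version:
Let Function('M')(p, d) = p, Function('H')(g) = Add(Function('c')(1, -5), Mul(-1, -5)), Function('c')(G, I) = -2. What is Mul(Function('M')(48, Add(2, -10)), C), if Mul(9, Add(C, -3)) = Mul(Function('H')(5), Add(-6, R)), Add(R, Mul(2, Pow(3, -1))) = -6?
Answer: Rational(-176, 3) ≈ -58.667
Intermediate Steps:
R = Rational(-20, 3) (R = Add(Rational(-2, 3), -6) = Rational(-20, 3) ≈ -6.6667)
Function('H')(g) = 3 (Function('H')(g) = Add(-2, Mul(-1, -5)) = Add(-2, 5) = 3)
C = Rational(-11, 9) (C = Add(3, Mul(Rational(1, 9), Mul(3, Add(-6, Rational(-20, 3))))) = Add(3, Mul(Rational(1, 9), Mul(3, Rational(-38, 3)))) = Add(3, Mul(Rational(1, 9), -38)) = Add(3, Rational(-38, 9)) = Rational(-11, 9) ≈ -1.2222)
Mul(Function('M')(48, Add(2, -10)), C) = Mul(48, Rational(-11, 9)) = Rational(-176, 3)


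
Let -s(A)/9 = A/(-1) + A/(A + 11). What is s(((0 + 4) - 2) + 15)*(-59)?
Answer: -243729/28 ≈ -8704.6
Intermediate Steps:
s(A) = 9*A - 9*A/(11 + A) (s(A) = -9*(A/(-1) + A/(A + 11)) = -9*(A*(-1) + A/(11 + A)) = -9*(-A + A/(11 + A)) = 9*A - 9*A/(11 + A))
s(((0 + 4) - 2) + 15)*(-59) = (9*(((0 + 4) - 2) + 15)*(10 + (((0 + 4) - 2) + 15))/(11 + (((0 + 4) - 2) + 15)))*(-59) = (9*((4 - 2) + 15)*(10 + ((4 - 2) + 15))/(11 + ((4 - 2) + 15)))*(-59) = (9*(2 + 15)*(10 + (2 + 15))/(11 + (2 + 15)))*(-59) = (9*17*(10 + 17)/(11 + 17))*(-59) = (9*17*27/28)*(-59) = (9*17*(1/28)*27)*(-59) = (4131/28)*(-59) = -243729/28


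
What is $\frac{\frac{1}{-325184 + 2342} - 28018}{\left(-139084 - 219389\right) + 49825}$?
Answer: $\frac{9045387157}{99644537616} \approx 0.090777$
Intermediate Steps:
$\frac{\frac{1}{-325184 + 2342} - 28018}{\left(-139084 - 219389\right) + 49825} = \frac{\frac{1}{-322842} - 28018}{-358473 + 49825} = \frac{- \frac{1}{322842} - 28018}{-308648} = \left(- \frac{9045387157}{322842}\right) \left(- \frac{1}{308648}\right) = \frac{9045387157}{99644537616}$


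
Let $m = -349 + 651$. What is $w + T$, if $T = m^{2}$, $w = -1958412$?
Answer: $-1867208$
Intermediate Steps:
$m = 302$
$T = 91204$ ($T = 302^{2} = 91204$)
$w + T = -1958412 + 91204 = -1867208$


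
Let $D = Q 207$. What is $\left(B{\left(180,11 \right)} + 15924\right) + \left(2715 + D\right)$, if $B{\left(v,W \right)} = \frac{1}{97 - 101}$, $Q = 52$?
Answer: $\frac{117611}{4} \approx 29403.0$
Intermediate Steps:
$B{\left(v,W \right)} = - \frac{1}{4}$ ($B{\left(v,W \right)} = \frac{1}{-4} = - \frac{1}{4}$)
$D = 10764$ ($D = 52 \cdot 207 = 10764$)
$\left(B{\left(180,11 \right)} + 15924\right) + \left(2715 + D\right) = \left(- \frac{1}{4} + 15924\right) + \left(2715 + 10764\right) = \frac{63695}{4} + 13479 = \frac{117611}{4}$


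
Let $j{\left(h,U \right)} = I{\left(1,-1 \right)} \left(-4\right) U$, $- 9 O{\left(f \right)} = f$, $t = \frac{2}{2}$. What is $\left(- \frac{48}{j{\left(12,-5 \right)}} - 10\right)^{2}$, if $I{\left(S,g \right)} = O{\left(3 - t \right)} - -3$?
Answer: $\frac{1844164}{15625} \approx 118.03$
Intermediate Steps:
$t = 1$ ($t = 2 \cdot \frac{1}{2} = 1$)
$O{\left(f \right)} = - \frac{f}{9}$
$I{\left(S,g \right)} = \frac{25}{9}$ ($I{\left(S,g \right)} = - \frac{3 - 1}{9} - -3 = - \frac{3 - 1}{9} + 3 = \left(- \frac{1}{9}\right) 2 + 3 = - \frac{2}{9} + 3 = \frac{25}{9}$)
$j{\left(h,U \right)} = - \frac{100 U}{9}$ ($j{\left(h,U \right)} = \frac{25}{9} \left(-4\right) U = - \frac{100 U}{9}$)
$\left(- \frac{48}{j{\left(12,-5 \right)}} - 10\right)^{2} = \left(- \frac{48}{\left(- \frac{100}{9}\right) \left(-5\right)} - 10\right)^{2} = \left(- \frac{48}{\frac{500}{9}} - 10\right)^{2} = \left(\left(-48\right) \frac{9}{500} - 10\right)^{2} = \left(- \frac{108}{125} - 10\right)^{2} = \left(- \frac{1358}{125}\right)^{2} = \frac{1844164}{15625}$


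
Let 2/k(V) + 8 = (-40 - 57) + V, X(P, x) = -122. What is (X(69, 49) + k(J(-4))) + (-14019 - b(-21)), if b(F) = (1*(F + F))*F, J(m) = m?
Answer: -1637509/109 ≈ -15023.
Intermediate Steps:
k(V) = 2/(-105 + V) (k(V) = 2/(-8 + ((-40 - 57) + V)) = 2/(-8 + (-97 + V)) = 2/(-105 + V))
b(F) = 2*F² (b(F) = (1*(2*F))*F = (2*F)*F = 2*F²)
(X(69, 49) + k(J(-4))) + (-14019 - b(-21)) = (-122 + 2/(-105 - 4)) + (-14019 - 2*(-21)²) = (-122 + 2/(-109)) + (-14019 - 2*441) = (-122 + 2*(-1/109)) + (-14019 - 1*882) = (-122 - 2/109) + (-14019 - 882) = -13300/109 - 14901 = -1637509/109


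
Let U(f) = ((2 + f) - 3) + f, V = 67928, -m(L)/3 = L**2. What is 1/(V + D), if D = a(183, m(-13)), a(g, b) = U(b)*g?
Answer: -1/117817 ≈ -8.4877e-6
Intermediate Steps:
m(L) = -3*L**2
U(f) = -1 + 2*f (U(f) = (-1 + f) + f = -1 + 2*f)
a(g, b) = g*(-1 + 2*b) (a(g, b) = (-1 + 2*b)*g = g*(-1 + 2*b))
D = -185745 (D = 183*(-1 + 2*(-3*(-13)**2)) = 183*(-1 + 2*(-3*169)) = 183*(-1 + 2*(-507)) = 183*(-1 - 1014) = 183*(-1015) = -185745)
1/(V + D) = 1/(67928 - 185745) = 1/(-117817) = -1/117817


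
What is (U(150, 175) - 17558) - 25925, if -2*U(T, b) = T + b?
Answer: -87291/2 ≈ -43646.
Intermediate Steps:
U(T, b) = -T/2 - b/2 (U(T, b) = -(T + b)/2 = -T/2 - b/2)
(U(150, 175) - 17558) - 25925 = ((-½*150 - ½*175) - 17558) - 25925 = ((-75 - 175/2) - 17558) - 25925 = (-325/2 - 17558) - 25925 = -35441/2 - 25925 = -87291/2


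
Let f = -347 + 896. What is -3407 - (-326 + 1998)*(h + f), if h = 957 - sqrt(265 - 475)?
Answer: -2521439 + 1672*I*sqrt(210) ≈ -2.5214e+6 + 24230.0*I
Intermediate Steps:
f = 549
h = 957 - I*sqrt(210) (h = 957 - sqrt(-210) = 957 - I*sqrt(210) ≈ 957.0 - 14.491*I)
-3407 - (-326 + 1998)*(h + f) = -3407 - (-326 + 1998)*((957 - I*sqrt(210)) + 549) = -3407 - 1672*(1506 - I*sqrt(210)) = -3407 - (2518032 - 1672*I*sqrt(210)) = -3407 + (-2518032 + 1672*I*sqrt(210)) = -2521439 + 1672*I*sqrt(210)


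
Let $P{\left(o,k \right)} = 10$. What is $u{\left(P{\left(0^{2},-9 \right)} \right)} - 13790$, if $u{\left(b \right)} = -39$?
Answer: $-13829$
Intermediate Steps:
$u{\left(P{\left(0^{2},-9 \right)} \right)} - 13790 = -39 - 13790 = -13829$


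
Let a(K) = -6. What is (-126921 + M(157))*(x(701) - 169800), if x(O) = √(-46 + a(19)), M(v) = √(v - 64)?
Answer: 2*(84900 - I*√13)*(126921 - √93) ≈ 2.155e+10 - 9.1517e+5*I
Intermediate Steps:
M(v) = √(-64 + v)
x(O) = 2*I*√13 (x(O) = √(-46 - 6) = √(-52) = 2*I*√13)
(-126921 + M(157))*(x(701) - 169800) = (-126921 + √(-64 + 157))*(2*I*√13 - 169800) = (-126921 + √93)*(-169800 + 2*I*√13) = (-169800 + 2*I*√13)*(-126921 + √93)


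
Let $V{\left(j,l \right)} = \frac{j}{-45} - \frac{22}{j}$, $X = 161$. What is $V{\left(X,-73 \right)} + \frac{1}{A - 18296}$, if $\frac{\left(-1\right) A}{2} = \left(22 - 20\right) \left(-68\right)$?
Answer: $- \frac{161683703}{43527960} \approx -3.7145$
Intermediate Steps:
$A = 272$ ($A = - 2 \left(22 - 20\right) \left(-68\right) = - 2 \cdot 2 \left(-68\right) = \left(-2\right) \left(-136\right) = 272$)
$V{\left(j,l \right)} = - \frac{22}{j} - \frac{j}{45}$ ($V{\left(j,l \right)} = j \left(- \frac{1}{45}\right) - \frac{22}{j} = - \frac{j}{45} - \frac{22}{j} = - \frac{22}{j} - \frac{j}{45}$)
$V{\left(X,-73 \right)} + \frac{1}{A - 18296} = \left(- \frac{22}{161} - \frac{161}{45}\right) + \frac{1}{272 - 18296} = \left(\left(-22\right) \frac{1}{161} - \frac{161}{45}\right) + \frac{1}{-18024} = \left(- \frac{22}{161} - \frac{161}{45}\right) - \frac{1}{18024} = - \frac{26911}{7245} - \frac{1}{18024} = - \frac{161683703}{43527960}$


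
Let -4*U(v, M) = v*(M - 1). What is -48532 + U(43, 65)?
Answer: -49220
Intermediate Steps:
U(v, M) = -v*(-1 + M)/4 (U(v, M) = -v*(M - 1)/4 = -v*(-1 + M)/4)
-48532 + U(43, 65) = -48532 + (1/4)*43*(1 - 1*65) = -48532 + (1/4)*43*(1 - 65) = -48532 + (1/4)*43*(-64) = -48532 - 688 = -49220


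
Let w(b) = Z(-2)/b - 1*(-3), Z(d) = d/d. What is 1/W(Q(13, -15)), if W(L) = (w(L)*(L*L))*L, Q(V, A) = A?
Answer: -1/9900 ≈ -0.00010101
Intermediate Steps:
Z(d) = 1
w(b) = 3 + 1/b (w(b) = 1/b - 1*(-3) = 1/b + 3 = 3 + 1/b)
W(L) = L**3*(3 + 1/L) (W(L) = ((3 + 1/L)*(L*L))*L = ((3 + 1/L)*L**2)*L = (L**2*(3 + 1/L))*L = L**3*(3 + 1/L))
1/W(Q(13, -15)) = 1/((-15)**2*(1 + 3*(-15))) = 1/(225*(1 - 45)) = 1/(225*(-44)) = 1/(-9900) = -1/9900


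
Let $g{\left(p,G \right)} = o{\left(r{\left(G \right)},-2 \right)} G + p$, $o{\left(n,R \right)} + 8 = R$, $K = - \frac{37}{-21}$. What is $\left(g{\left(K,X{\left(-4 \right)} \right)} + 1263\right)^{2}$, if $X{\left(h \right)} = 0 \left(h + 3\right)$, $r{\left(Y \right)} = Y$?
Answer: $\frac{705433600}{441} \approx 1.5996 \cdot 10^{6}$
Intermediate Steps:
$K = \frac{37}{21}$ ($K = \left(-37\right) \left(- \frac{1}{21}\right) = \frac{37}{21} \approx 1.7619$)
$X{\left(h \right)} = 0$ ($X{\left(h \right)} = 0 \left(3 + h\right) = 0$)
$o{\left(n,R \right)} = -8 + R$
$g{\left(p,G \right)} = p - 10 G$ ($g{\left(p,G \right)} = \left(-8 - 2\right) G + p = - 10 G + p = p - 10 G$)
$\left(g{\left(K,X{\left(-4 \right)} \right)} + 1263\right)^{2} = \left(\left(\frac{37}{21} - 0\right) + 1263\right)^{2} = \left(\left(\frac{37}{21} + 0\right) + 1263\right)^{2} = \left(\frac{37}{21} + 1263\right)^{2} = \left(\frac{26560}{21}\right)^{2} = \frac{705433600}{441}$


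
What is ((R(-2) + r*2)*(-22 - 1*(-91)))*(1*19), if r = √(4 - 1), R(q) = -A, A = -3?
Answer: 3933 + 2622*√3 ≈ 8474.4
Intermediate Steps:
R(q) = 3 (R(q) = -1*(-3) = 3)
r = √3 ≈ 1.7320
((R(-2) + r*2)*(-22 - 1*(-91)))*(1*19) = ((3 + √3*2)*(-22 - 1*(-91)))*(1*19) = ((3 + 2*√3)*(-22 + 91))*19 = ((3 + 2*√3)*69)*19 = (207 + 138*√3)*19 = 3933 + 2622*√3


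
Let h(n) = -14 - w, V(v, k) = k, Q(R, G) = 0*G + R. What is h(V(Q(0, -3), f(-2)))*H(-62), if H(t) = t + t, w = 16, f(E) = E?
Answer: 3720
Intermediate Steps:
Q(R, G) = R (Q(R, G) = 0 + R = R)
h(n) = -30 (h(n) = -14 - 1*16 = -14 - 16 = -30)
H(t) = 2*t
h(V(Q(0, -3), f(-2)))*H(-62) = -60*(-62) = -30*(-124) = 3720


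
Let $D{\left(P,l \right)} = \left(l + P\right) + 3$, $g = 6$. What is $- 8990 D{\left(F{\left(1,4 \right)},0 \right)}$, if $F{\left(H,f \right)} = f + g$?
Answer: $-116870$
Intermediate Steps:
$F{\left(H,f \right)} = 6 + f$ ($F{\left(H,f \right)} = f + 6 = 6 + f$)
$D{\left(P,l \right)} = 3 + P + l$ ($D{\left(P,l \right)} = \left(P + l\right) + 3 = 3 + P + l$)
$- 8990 D{\left(F{\left(1,4 \right)},0 \right)} = - 8990 \left(3 + \left(6 + 4\right) + 0\right) = - 8990 \left(3 + 10 + 0\right) = \left(-8990\right) 13 = -116870$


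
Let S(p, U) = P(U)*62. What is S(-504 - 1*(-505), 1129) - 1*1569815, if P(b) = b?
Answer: -1499817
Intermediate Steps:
S(p, U) = 62*U (S(p, U) = U*62 = 62*U)
S(-504 - 1*(-505), 1129) - 1*1569815 = 62*1129 - 1*1569815 = 69998 - 1569815 = -1499817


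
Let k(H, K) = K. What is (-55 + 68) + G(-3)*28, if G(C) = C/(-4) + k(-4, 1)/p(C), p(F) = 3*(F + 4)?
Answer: 130/3 ≈ 43.333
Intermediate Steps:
p(F) = 12 + 3*F (p(F) = 3*(4 + F) = 12 + 3*F)
G(C) = 1/(12 + 3*C) - C/4 (G(C) = C/(-4) + 1/(12 + 3*C) = C*(-¼) + 1/(12 + 3*C) = -C/4 + 1/(12 + 3*C) = 1/(12 + 3*C) - C/4)
(-55 + 68) + G(-3)*28 = (-55 + 68) + ((4 - 3*(-3)*(4 - 3))/(12*(4 - 3)))*28 = 13 + ((1/12)*(4 - 3*(-3)*1)/1)*28 = 13 + ((1/12)*1*(4 + 9))*28 = 13 + ((1/12)*1*13)*28 = 13 + (13/12)*28 = 13 + 91/3 = 130/3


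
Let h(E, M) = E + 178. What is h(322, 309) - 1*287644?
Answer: -287144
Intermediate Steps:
h(E, M) = 178 + E
h(322, 309) - 1*287644 = (178 + 322) - 1*287644 = 500 - 287644 = -287144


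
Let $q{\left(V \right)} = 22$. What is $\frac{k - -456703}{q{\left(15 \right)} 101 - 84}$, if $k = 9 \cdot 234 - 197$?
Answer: $\frac{229306}{1069} \approx 214.51$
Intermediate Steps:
$k = 1909$ ($k = 2106 - 197 = 1909$)
$\frac{k - -456703}{q{\left(15 \right)} 101 - 84} = \frac{1909 - -456703}{22 \cdot 101 - 84} = \frac{1909 + 456703}{2222 - 84} = \frac{458612}{2138} = 458612 \cdot \frac{1}{2138} = \frac{229306}{1069}$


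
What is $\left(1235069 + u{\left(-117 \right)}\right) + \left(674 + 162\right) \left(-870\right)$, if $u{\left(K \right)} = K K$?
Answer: $521438$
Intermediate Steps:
$u{\left(K \right)} = K^{2}$
$\left(1235069 + u{\left(-117 \right)}\right) + \left(674 + 162\right) \left(-870\right) = \left(1235069 + \left(-117\right)^{2}\right) + \left(674 + 162\right) \left(-870\right) = \left(1235069 + 13689\right) + 836 \left(-870\right) = 1248758 - 727320 = 521438$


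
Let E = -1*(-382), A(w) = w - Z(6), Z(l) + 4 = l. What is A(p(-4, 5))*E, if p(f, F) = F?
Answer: 1146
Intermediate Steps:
Z(l) = -4 + l
A(w) = -2 + w (A(w) = w - (-4 + 6) = w - 1*2 = w - 2 = -2 + w)
E = 382
A(p(-4, 5))*E = (-2 + 5)*382 = 3*382 = 1146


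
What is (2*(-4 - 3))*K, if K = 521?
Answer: -7294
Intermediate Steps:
(2*(-4 - 3))*K = (2*(-4 - 3))*521 = (2*(-7))*521 = -14*521 = -7294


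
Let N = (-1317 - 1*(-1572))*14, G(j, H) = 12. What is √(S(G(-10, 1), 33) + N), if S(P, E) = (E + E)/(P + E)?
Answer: 2*√200895/15 ≈ 59.762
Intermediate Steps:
S(P, E) = 2*E/(E + P) (S(P, E) = (2*E)/(E + P) = 2*E/(E + P))
N = 3570 (N = (-1317 + 1572)*14 = 255*14 = 3570)
√(S(G(-10, 1), 33) + N) = √(2*33/(33 + 12) + 3570) = √(2*33/45 + 3570) = √(2*33*(1/45) + 3570) = √(22/15 + 3570) = √(53572/15) = 2*√200895/15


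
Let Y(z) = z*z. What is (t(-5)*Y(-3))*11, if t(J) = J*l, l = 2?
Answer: -990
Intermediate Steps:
Y(z) = z**2
t(J) = 2*J (t(J) = J*2 = 2*J)
(t(-5)*Y(-3))*11 = ((2*(-5))*(-3)**2)*11 = -10*9*11 = -90*11 = -990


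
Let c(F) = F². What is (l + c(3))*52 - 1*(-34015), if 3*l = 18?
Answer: 34795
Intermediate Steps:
l = 6 (l = (⅓)*18 = 6)
(l + c(3))*52 - 1*(-34015) = (6 + 3²)*52 - 1*(-34015) = (6 + 9)*52 + 34015 = 15*52 + 34015 = 780 + 34015 = 34795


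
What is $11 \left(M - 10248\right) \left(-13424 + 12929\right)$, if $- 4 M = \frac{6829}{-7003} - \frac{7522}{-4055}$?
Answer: $\frac{1267684832616939}{22717732} \approx 5.5802 \cdot 10^{7}$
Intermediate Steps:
$M = - \frac{24984971}{113588660}$ ($M = - \frac{\frac{6829}{-7003} - \frac{7522}{-4055}}{4} = - \frac{6829 \left(- \frac{1}{7003}\right) - - \frac{7522}{4055}}{4} = - \frac{- \frac{6829}{7003} + \frac{7522}{4055}}{4} = \left(- \frac{1}{4}\right) \frac{24984971}{28397165} = - \frac{24984971}{113588660} \approx -0.21996$)
$11 \left(M - 10248\right) \left(-13424 + 12929\right) = 11 \left(- \frac{24984971}{113588660} - 10248\right) \left(-13424 + 12929\right) = 11 \left(\left(- \frac{1164081572651}{113588660}\right) \left(-495\right)\right) = 11 \cdot \frac{115244075692449}{22717732} = \frac{1267684832616939}{22717732}$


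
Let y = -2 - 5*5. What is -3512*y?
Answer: 94824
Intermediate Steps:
y = -27 (y = -2 - 25 = -27)
-3512*y = -3512*(-27) = 94824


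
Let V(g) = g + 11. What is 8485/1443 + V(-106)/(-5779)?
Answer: 49171900/8339097 ≈ 5.8966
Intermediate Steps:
V(g) = 11 + g
8485/1443 + V(-106)/(-5779) = 8485/1443 + (11 - 106)/(-5779) = 8485*(1/1443) - 95*(-1/5779) = 8485/1443 + 95/5779 = 49171900/8339097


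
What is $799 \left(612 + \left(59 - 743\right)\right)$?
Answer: $-57528$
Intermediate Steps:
$799 \left(612 + \left(59 - 743\right)\right) = 799 \left(612 - 684\right) = 799 \left(-72\right) = -57528$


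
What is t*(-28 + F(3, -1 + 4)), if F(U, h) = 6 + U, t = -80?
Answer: 1520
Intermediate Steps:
t*(-28 + F(3, -1 + 4)) = -80*(-28 + (6 + 3)) = -80*(-28 + 9) = -80*(-19) = 1520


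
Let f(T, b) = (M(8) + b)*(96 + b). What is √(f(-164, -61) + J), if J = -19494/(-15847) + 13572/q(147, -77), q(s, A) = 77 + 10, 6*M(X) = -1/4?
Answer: I*√71573536578882/190164 ≈ 44.489*I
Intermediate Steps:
M(X) = -1/24 (M(X) = (-1/4)/6 = (-1*¼)/6 = (⅙)*(-¼) = -1/24)
q(s, A) = 87
f(T, b) = (96 + b)*(-1/24 + b) (f(T, b) = (-1/24 + b)*(96 + b) = (96 + b)*(-1/24 + b))
J = 2491626/15847 (J = -19494/(-15847) + 13572/87 = -19494*(-1/15847) + 13572*(1/87) = 19494/15847 + 156 = 2491626/15847 ≈ 157.23)
√(f(-164, -61) + J) = √((-4 + (-61)² + (2303/24)*(-61)) + 2491626/15847) = √((-4 + 3721 - 140483/24) + 2491626/15847) = √(-51275/24 + 2491626/15847) = √(-752755901/380328) = I*√71573536578882/190164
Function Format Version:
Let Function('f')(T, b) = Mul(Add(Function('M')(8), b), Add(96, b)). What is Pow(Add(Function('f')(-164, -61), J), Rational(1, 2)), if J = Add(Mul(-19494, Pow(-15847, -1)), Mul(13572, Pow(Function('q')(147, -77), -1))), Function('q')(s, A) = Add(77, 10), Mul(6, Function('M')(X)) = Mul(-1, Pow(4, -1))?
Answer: Mul(Rational(1, 190164), I, Pow(71573536578882, Rational(1, 2))) ≈ Mul(44.489, I)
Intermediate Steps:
Function('M')(X) = Rational(-1, 24) (Function('M')(X) = Mul(Rational(1, 6), Mul(-1, Pow(4, -1))) = Mul(Rational(1, 6), Mul(-1, Rational(1, 4))) = Mul(Rational(1, 6), Rational(-1, 4)) = Rational(-1, 24))
Function('q')(s, A) = 87
Function('f')(T, b) = Mul(Add(96, b), Add(Rational(-1, 24), b)) (Function('f')(T, b) = Mul(Add(Rational(-1, 24), b), Add(96, b)) = Mul(Add(96, b), Add(Rational(-1, 24), b)))
J = Rational(2491626, 15847) (J = Add(Mul(-19494, Pow(-15847, -1)), Mul(13572, Pow(87, -1))) = Add(Mul(-19494, Rational(-1, 15847)), Mul(13572, Rational(1, 87))) = Add(Rational(19494, 15847), 156) = Rational(2491626, 15847) ≈ 157.23)
Pow(Add(Function('f')(-164, -61), J), Rational(1, 2)) = Pow(Add(Add(-4, Pow(-61, 2), Mul(Rational(2303, 24), -61)), Rational(2491626, 15847)), Rational(1, 2)) = Pow(Add(Add(-4, 3721, Rational(-140483, 24)), Rational(2491626, 15847)), Rational(1, 2)) = Pow(Add(Rational(-51275, 24), Rational(2491626, 15847)), Rational(1, 2)) = Pow(Rational(-752755901, 380328), Rational(1, 2)) = Mul(Rational(1, 190164), I, Pow(71573536578882, Rational(1, 2)))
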